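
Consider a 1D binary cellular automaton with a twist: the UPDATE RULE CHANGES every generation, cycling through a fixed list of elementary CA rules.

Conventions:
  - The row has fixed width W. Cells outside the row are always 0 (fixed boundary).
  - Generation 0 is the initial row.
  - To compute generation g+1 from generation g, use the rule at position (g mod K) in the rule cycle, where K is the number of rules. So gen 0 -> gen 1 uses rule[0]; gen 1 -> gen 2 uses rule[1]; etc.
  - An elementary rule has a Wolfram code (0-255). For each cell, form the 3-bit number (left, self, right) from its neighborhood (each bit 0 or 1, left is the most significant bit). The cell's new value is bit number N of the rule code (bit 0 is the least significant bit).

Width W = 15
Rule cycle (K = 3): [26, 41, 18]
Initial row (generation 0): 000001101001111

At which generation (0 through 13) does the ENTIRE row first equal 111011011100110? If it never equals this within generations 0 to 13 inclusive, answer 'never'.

Answer: never

Derivation:
Gen 0: 000001101001111
Gen 1 (rule 26): 000011000111000
Gen 2 (rule 41): 111010010100011
Gen 3 (rule 18): 000001100010100
Gen 4 (rule 26): 000011010100010
Gen 5 (rule 41): 111010101001000
Gen 6 (rule 18): 000000000110100
Gen 7 (rule 26): 000000001100010
Gen 8 (rule 41): 111111101001000
Gen 9 (rule 18): 000000000110100
Gen 10 (rule 26): 000000001100010
Gen 11 (rule 41): 111111101001000
Gen 12 (rule 18): 000000000110100
Gen 13 (rule 26): 000000001100010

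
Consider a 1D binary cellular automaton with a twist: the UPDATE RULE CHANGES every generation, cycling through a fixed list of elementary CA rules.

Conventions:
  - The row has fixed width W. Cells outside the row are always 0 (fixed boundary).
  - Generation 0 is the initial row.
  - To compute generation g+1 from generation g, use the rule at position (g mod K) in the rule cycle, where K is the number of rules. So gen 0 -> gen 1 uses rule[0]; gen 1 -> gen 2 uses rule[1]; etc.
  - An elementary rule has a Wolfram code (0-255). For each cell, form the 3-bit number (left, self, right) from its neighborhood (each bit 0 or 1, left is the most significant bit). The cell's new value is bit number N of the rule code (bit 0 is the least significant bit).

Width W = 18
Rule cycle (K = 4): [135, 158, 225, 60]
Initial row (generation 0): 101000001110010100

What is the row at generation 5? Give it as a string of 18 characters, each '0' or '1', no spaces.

Gen 0: 101000001110010100
Gen 1 (rule 135): 101011110100110101
Gen 2 (rule 158): 101011100111100101
Gen 3 (rule 225): 010101100011100010
Gen 4 (rule 60): 011111010010010011
Gen 5 (rule 135): 101110010110110100

Answer: 101110010110110100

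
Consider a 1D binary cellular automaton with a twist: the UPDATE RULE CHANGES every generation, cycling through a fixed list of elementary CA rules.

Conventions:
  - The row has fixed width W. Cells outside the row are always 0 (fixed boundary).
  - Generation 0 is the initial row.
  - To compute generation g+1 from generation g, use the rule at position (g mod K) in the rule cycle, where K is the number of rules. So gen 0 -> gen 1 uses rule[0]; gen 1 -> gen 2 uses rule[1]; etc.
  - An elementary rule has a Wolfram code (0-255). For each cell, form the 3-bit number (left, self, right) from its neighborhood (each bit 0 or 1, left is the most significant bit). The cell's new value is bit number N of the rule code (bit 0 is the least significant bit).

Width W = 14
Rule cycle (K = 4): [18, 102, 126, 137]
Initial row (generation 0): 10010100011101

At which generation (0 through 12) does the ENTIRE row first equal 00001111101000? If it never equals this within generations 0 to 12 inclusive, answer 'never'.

Gen 0: 10010100011101
Gen 1 (rule 18): 01100010100000
Gen 2 (rule 102): 10100111100000
Gen 3 (rule 126): 11111100110000
Gen 4 (rule 137): 11111000100111
Gen 5 (rule 18): 00000101011000
Gen 6 (rule 102): 00001111101000
Gen 7 (rule 126): 00011000111100
Gen 8 (rule 137): 11010010111001
Gen 9 (rule 18): 00001100000110
Gen 10 (rule 102): 00010100001010
Gen 11 (rule 126): 00111110011111
Gen 12 (rule 137): 10111100011110

Answer: 6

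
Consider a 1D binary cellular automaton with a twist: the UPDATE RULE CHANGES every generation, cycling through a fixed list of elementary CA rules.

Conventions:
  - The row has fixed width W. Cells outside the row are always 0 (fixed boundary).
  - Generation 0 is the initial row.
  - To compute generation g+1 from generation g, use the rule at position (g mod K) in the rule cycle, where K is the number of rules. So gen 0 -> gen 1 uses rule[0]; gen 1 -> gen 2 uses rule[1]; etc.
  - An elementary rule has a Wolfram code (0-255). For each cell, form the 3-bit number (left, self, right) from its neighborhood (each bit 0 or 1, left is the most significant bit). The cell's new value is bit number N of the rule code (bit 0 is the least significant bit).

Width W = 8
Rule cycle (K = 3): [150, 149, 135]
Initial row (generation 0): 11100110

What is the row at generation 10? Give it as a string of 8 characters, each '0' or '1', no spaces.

Answer: 00100100

Derivation:
Gen 0: 11100110
Gen 1 (rule 150): 01011001
Gen 2 (rule 149): 01000101
Gen 3 (rule 135): 11011101
Gen 4 (rule 150): 00001001
Gen 5 (rule 149): 11101101
Gen 6 (rule 135): 01000001
Gen 7 (rule 150): 11100011
Gen 8 (rule 149): 01011000
Gen 9 (rule 135): 11000011
Gen 10 (rule 150): 00100100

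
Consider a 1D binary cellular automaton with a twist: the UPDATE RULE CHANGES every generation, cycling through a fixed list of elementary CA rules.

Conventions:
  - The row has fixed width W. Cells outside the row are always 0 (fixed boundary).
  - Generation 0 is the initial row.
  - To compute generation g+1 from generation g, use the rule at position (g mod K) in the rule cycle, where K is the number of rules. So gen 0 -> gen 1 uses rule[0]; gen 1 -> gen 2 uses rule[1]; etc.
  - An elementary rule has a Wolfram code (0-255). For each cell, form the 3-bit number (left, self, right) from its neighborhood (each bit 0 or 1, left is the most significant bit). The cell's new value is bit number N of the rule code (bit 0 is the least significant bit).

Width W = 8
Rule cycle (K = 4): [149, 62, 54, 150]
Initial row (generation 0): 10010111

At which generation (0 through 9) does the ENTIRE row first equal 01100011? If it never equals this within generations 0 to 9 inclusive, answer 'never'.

Answer: never

Derivation:
Gen 0: 10010111
Gen 1 (rule 149): 11010010
Gen 2 (rule 62): 10111111
Gen 3 (rule 54): 11000000
Gen 4 (rule 150): 00100000
Gen 5 (rule 149): 10111111
Gen 6 (rule 62): 11100000
Gen 7 (rule 54): 00010000
Gen 8 (rule 150): 00111000
Gen 9 (rule 149): 10010111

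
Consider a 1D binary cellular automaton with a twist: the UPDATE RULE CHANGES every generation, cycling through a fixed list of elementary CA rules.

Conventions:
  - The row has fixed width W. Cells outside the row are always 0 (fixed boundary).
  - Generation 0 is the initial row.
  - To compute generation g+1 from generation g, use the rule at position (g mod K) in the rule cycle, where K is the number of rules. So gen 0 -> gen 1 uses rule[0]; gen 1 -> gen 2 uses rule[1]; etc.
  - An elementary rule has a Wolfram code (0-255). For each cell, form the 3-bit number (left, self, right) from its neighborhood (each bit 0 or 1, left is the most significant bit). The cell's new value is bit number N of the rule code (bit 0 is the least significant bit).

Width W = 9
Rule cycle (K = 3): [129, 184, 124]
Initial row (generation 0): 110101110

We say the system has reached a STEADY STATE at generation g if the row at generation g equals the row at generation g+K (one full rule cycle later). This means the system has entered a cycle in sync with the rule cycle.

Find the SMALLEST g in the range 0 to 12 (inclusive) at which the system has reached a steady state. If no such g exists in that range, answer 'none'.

Gen 0: 110101110
Gen 1 (rule 129): 000000100
Gen 2 (rule 184): 000000010
Gen 3 (rule 124): 000000011
Gen 4 (rule 129): 111111000
Gen 5 (rule 184): 111110100
Gen 6 (rule 124): 100011110
Gen 7 (rule 129): 001001100
Gen 8 (rule 184): 000101010
Gen 9 (rule 124): 000111111
Gen 10 (rule 129): 110011110
Gen 11 (rule 184): 101011101
Gen 12 (rule 124): 111110111
Gen 13 (rule 129): 011100010
Gen 14 (rule 184): 011010001
Gen 15 (rule 124): 011111001

Answer: none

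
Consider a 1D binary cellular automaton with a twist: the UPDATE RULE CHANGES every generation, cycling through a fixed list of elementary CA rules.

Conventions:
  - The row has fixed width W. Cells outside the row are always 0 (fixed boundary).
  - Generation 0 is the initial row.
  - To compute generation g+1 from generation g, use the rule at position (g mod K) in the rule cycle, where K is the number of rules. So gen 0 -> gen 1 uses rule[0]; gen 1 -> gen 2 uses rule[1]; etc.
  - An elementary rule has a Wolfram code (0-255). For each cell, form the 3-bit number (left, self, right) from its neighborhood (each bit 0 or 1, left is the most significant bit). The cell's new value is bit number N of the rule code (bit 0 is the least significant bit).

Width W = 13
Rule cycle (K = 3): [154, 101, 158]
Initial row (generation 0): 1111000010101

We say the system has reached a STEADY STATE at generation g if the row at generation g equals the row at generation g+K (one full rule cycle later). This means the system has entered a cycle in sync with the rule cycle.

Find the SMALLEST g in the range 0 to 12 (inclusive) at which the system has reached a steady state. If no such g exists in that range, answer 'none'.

Answer: 3

Derivation:
Gen 0: 1111000010101
Gen 1 (rule 154): 1110100100000
Gen 2 (rule 101): 0011100101111
Gen 3 (rule 158): 0111011101110
Gen 4 (rule 154): 1110011001101
Gen 5 (rule 101): 0010001000111
Gen 6 (rule 158): 0111011101110
Gen 7 (rule 154): 1110011001101
Gen 8 (rule 101): 0010001000111
Gen 9 (rule 158): 0111011101110
Gen 10 (rule 154): 1110011001101
Gen 11 (rule 101): 0010001000111
Gen 12 (rule 158): 0111011101110
Gen 13 (rule 154): 1110011001101
Gen 14 (rule 101): 0010001000111
Gen 15 (rule 158): 0111011101110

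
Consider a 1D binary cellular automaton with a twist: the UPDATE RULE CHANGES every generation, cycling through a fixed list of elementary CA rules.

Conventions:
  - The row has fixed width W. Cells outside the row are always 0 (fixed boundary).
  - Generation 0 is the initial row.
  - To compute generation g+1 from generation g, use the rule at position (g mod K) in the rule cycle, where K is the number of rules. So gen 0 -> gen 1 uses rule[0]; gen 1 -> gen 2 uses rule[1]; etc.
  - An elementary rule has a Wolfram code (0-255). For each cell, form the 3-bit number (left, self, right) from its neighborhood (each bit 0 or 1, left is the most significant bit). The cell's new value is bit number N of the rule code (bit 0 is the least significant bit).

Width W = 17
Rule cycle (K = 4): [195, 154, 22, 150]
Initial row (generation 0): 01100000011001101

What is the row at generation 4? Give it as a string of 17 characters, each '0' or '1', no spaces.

Answer: 00111001110001010

Derivation:
Gen 0: 01100000011001101
Gen 1 (rule 195): 10101111101010100
Gen 2 (rule 154): 00001111000000010
Gen 3 (rule 22): 00010000100000111
Gen 4 (rule 150): 00111001110001010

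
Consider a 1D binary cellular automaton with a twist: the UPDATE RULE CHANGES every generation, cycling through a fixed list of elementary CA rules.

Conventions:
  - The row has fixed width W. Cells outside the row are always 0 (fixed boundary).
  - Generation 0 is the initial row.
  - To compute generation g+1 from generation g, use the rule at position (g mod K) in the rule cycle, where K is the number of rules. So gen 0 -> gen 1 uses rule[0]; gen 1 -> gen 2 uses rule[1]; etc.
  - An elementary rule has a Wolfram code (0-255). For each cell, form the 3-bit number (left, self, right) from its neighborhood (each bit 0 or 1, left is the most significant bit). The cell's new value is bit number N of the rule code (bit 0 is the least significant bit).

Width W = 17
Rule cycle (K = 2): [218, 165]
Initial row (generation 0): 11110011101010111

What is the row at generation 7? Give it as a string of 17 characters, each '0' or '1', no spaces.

Answer: 11111111111110010

Derivation:
Gen 0: 11110011101010111
Gen 1 (rule 218): 11111111100000111
Gen 2 (rule 165): 01111111001110010
Gen 3 (rule 218): 11111111111111101
Gen 4 (rule 165): 01111111111111011
Gen 5 (rule 218): 11111111111111011
Gen 6 (rule 165): 01111111111110100
Gen 7 (rule 218): 11111111111110010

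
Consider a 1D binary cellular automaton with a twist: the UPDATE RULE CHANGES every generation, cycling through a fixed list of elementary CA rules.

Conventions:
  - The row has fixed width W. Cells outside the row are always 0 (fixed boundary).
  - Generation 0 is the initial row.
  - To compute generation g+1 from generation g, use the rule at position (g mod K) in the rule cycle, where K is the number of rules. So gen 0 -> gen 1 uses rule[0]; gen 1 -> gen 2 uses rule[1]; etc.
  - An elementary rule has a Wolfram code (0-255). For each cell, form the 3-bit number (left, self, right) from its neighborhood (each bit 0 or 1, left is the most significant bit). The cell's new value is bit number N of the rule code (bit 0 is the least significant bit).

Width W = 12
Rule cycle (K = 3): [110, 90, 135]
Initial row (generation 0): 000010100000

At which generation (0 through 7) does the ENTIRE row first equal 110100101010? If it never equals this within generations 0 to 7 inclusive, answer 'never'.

Gen 0: 000010100000
Gen 1 (rule 110): 000111100000
Gen 2 (rule 90): 001100110000
Gen 3 (rule 135): 110001000111
Gen 4 (rule 110): 110011001101
Gen 5 (rule 90): 111111111100
Gen 6 (rule 135): 011111111001
Gen 7 (rule 110): 110000001011

Answer: never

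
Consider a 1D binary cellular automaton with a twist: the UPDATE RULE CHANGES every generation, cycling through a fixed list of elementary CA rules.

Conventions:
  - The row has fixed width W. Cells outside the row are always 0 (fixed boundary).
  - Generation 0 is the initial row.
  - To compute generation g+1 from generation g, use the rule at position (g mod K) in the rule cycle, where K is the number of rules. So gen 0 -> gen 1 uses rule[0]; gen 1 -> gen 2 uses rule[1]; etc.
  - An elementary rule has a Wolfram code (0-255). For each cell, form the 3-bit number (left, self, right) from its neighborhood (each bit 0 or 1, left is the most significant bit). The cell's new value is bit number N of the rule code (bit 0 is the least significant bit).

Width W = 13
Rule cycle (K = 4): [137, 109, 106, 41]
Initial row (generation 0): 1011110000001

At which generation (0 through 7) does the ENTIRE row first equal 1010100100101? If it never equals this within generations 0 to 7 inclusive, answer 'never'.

Answer: 2

Derivation:
Gen 0: 1011110000001
Gen 1 (rule 137): 0011100111100
Gen 2 (rule 109): 1010100100101
Gen 3 (rule 106): 0101001001010
Gen 4 (rule 41): 0010000000100
Gen 5 (rule 137): 1000111110001
Gen 6 (rule 109): 1010100010101
Gen 7 (rule 106): 0101000101010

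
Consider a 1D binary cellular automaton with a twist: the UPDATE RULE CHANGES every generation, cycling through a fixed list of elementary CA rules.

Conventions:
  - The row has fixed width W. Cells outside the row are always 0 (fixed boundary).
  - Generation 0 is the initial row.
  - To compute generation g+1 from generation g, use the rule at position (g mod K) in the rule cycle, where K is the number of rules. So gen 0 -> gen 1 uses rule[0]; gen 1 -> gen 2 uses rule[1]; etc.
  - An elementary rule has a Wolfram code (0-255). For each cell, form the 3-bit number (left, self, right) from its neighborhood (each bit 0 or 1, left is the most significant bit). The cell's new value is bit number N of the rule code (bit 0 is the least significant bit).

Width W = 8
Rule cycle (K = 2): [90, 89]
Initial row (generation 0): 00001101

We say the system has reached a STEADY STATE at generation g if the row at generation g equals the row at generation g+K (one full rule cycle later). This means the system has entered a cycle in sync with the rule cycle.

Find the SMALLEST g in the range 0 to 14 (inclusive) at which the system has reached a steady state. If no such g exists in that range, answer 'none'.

Gen 0: 00001101
Gen 1 (rule 90): 00011100
Gen 2 (rule 89): 11010111
Gen 3 (rule 90): 11000101
Gen 4 (rule 89): 11110000
Gen 5 (rule 90): 10011000
Gen 6 (rule 89): 01011111
Gen 7 (rule 90): 10010001
Gen 8 (rule 89): 01001100
Gen 9 (rule 90): 10111110
Gen 10 (rule 89): 00100011
Gen 11 (rule 90): 01010111
Gen 12 (rule 89): 00000101
Gen 13 (rule 90): 00001000
Gen 14 (rule 89): 11100111
Gen 15 (rule 90): 10111101
Gen 16 (rule 89): 00100100

Answer: none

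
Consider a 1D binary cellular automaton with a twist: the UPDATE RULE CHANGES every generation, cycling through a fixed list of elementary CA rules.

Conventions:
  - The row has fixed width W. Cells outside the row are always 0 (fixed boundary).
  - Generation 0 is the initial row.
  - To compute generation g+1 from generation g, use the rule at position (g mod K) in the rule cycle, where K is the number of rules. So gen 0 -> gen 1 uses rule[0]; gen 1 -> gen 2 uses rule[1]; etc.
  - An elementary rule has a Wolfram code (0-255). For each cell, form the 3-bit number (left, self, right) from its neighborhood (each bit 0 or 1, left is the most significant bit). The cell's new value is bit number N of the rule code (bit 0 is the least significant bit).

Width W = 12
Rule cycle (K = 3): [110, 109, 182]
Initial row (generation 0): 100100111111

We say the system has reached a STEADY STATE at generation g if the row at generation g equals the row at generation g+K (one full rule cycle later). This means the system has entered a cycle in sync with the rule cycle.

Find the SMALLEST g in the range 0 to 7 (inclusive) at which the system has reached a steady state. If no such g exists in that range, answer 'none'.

Gen 0: 100100111111
Gen 1 (rule 110): 101101100001
Gen 2 (rule 109): 111111101101
Gen 3 (rule 182): 011111010011
Gen 4 (rule 110): 110001110111
Gen 5 (rule 109): 110101011101
Gen 6 (rule 182): 001111101011
Gen 7 (rule 110): 011000111111
Gen 8 (rule 109): 011010100001
Gen 9 (rule 182): 100111110011
Gen 10 (rule 110): 101100010111

Answer: none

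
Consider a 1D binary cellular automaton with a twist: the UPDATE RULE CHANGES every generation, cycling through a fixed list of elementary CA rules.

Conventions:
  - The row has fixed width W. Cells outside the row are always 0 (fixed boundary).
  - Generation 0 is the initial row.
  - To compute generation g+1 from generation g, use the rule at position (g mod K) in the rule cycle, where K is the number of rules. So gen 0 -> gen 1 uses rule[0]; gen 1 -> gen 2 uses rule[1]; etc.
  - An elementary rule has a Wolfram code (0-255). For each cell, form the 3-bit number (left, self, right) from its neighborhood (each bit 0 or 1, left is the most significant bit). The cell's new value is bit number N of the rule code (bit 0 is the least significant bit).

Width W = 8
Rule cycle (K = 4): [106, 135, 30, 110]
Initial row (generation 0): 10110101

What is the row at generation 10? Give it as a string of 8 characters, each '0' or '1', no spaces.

Gen 0: 10110101
Gen 1 (rule 106): 01111010
Gen 2 (rule 135): 10110010
Gen 3 (rule 30): 10101111
Gen 4 (rule 110): 11111001
Gen 5 (rule 106): 10001010
Gen 6 (rule 135): 10111010
Gen 7 (rule 30): 10100011
Gen 8 (rule 110): 11100111
Gen 9 (rule 106): 10101101
Gen 10 (rule 135): 10100001

Answer: 10100001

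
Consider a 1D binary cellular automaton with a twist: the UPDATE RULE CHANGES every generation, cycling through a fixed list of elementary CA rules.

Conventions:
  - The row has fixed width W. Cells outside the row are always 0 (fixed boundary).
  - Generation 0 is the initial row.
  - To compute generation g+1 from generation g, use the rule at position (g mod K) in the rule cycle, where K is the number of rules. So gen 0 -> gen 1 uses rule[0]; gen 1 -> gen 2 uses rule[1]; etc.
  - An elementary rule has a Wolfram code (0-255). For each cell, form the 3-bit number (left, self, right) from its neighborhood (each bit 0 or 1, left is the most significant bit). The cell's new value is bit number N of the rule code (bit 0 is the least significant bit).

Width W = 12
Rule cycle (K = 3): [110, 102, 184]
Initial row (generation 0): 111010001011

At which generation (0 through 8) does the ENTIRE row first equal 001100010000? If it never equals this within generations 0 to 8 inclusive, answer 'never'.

Gen 0: 111010001011
Gen 1 (rule 110): 101110011111
Gen 2 (rule 102): 110010100001
Gen 3 (rule 184): 101001010000
Gen 4 (rule 110): 111011110000
Gen 5 (rule 102): 001100010000
Gen 6 (rule 184): 001010001000
Gen 7 (rule 110): 011110011000
Gen 8 (rule 102): 100010101000

Answer: 5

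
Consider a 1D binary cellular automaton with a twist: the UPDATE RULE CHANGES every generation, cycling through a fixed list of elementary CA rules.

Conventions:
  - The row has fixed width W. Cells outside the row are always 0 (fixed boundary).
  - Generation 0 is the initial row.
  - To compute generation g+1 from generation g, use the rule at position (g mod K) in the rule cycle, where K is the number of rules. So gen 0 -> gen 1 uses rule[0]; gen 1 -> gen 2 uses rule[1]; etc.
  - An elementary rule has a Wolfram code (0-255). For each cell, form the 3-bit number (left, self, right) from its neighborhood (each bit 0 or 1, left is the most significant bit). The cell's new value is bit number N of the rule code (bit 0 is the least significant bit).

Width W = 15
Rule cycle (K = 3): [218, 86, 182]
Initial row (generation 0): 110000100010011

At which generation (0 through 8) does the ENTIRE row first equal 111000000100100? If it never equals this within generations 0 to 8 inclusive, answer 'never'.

Answer: never

Derivation:
Gen 0: 110000100010011
Gen 1 (rule 218): 111001010101111
Gen 2 (rule 86): 001111010100001
Gen 3 (rule 182): 010110111110011
Gen 4 (rule 218): 100110111111111
Gen 5 (rule 86): 111010000000001
Gen 6 (rule 182): 010111000000011
Gen 7 (rule 218): 100111100000111
Gen 8 (rule 86): 111000110001001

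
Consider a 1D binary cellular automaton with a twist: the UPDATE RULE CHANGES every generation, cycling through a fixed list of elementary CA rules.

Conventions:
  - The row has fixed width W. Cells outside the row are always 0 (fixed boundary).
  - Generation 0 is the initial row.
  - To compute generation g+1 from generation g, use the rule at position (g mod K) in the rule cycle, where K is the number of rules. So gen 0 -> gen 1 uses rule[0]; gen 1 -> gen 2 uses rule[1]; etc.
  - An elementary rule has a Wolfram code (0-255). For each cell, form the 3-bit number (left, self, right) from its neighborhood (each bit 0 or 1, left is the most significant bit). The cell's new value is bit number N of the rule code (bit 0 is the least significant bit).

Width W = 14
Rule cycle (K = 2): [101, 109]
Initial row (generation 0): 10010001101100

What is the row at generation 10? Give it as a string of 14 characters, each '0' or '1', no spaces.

Gen 0: 10010001101100
Gen 1 (rule 101): 10010100110101
Gen 2 (rule 109): 10011100111111
Gen 3 (rule 101): 10000100000001
Gen 4 (rule 109): 10110101111101
Gen 5 (rule 101): 11011110000111
Gen 6 (rule 109): 11110010110101
Gen 7 (rule 101): 00010011011111
Gen 8 (rule 109): 11010011110001
Gen 9 (rule 101): 01110000010101
Gen 10 (rule 109): 01010111011111

Answer: 01010111011111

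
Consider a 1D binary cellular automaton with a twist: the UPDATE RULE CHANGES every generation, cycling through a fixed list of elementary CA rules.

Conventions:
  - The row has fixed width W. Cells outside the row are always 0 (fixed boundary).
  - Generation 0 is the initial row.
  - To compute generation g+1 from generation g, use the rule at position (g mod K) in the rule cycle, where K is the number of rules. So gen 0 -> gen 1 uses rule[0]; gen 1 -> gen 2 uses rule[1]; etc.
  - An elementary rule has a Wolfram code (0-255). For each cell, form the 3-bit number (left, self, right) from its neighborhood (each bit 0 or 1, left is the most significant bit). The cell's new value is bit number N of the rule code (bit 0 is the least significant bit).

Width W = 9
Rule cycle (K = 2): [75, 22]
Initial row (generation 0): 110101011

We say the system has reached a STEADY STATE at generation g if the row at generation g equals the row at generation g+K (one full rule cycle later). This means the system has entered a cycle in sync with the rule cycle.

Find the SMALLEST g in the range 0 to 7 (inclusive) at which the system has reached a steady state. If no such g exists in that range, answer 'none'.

Gen 0: 110101011
Gen 1 (rule 75): 110000011
Gen 2 (rule 22): 001000100
Gen 3 (rule 75): 110011001
Gen 4 (rule 22): 001100111
Gen 5 (rule 75): 111101101
Gen 6 (rule 22): 000000001
Gen 7 (rule 75): 111111110
Gen 8 (rule 22): 000000001
Gen 9 (rule 75): 111111110

Answer: 6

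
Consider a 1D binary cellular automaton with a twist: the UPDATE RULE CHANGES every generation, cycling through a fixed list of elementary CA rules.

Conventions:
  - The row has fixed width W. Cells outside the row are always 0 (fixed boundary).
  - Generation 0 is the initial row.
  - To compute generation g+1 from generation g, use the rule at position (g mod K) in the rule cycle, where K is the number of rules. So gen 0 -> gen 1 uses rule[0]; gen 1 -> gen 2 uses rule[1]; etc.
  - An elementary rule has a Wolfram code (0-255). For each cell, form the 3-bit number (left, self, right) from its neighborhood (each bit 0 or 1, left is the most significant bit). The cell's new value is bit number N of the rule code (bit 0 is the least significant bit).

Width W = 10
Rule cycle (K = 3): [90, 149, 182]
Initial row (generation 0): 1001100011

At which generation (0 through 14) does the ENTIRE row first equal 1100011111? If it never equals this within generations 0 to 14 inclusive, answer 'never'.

Answer: 10

Derivation:
Gen 0: 1001100011
Gen 1 (rule 90): 0111110111
Gen 2 (rule 149): 0011100010
Gen 3 (rule 182): 0101010111
Gen 4 (rule 90): 1000000101
Gen 5 (rule 149): 1111110101
Gen 6 (rule 182): 0111101111
Gen 7 (rule 90): 1100101001
Gen 8 (rule 149): 0010101101
Gen 9 (rule 182): 0111110011
Gen 10 (rule 90): 1100011111
Gen 11 (rule 149): 0011001110
Gen 12 (rule 182): 0100110101
Gen 13 (rule 90): 1011110000
Gen 14 (rule 149): 1001101111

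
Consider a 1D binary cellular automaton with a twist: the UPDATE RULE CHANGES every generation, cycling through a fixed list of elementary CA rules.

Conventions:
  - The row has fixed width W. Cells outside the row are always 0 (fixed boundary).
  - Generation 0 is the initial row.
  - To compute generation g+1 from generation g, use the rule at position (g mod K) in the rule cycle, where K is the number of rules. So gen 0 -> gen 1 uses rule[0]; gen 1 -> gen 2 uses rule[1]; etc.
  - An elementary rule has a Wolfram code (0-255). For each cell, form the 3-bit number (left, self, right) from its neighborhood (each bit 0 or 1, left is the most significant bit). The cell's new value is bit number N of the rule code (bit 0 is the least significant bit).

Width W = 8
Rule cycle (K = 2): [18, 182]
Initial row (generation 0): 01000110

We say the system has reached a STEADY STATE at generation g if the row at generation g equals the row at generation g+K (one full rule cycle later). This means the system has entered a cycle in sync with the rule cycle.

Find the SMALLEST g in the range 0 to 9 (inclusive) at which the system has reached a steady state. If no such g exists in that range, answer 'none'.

Gen 0: 01000110
Gen 1 (rule 18): 10101001
Gen 2 (rule 182): 11111111
Gen 3 (rule 18): 00000000
Gen 4 (rule 182): 00000000
Gen 5 (rule 18): 00000000
Gen 6 (rule 182): 00000000
Gen 7 (rule 18): 00000000
Gen 8 (rule 182): 00000000
Gen 9 (rule 18): 00000000
Gen 10 (rule 182): 00000000
Gen 11 (rule 18): 00000000

Answer: 3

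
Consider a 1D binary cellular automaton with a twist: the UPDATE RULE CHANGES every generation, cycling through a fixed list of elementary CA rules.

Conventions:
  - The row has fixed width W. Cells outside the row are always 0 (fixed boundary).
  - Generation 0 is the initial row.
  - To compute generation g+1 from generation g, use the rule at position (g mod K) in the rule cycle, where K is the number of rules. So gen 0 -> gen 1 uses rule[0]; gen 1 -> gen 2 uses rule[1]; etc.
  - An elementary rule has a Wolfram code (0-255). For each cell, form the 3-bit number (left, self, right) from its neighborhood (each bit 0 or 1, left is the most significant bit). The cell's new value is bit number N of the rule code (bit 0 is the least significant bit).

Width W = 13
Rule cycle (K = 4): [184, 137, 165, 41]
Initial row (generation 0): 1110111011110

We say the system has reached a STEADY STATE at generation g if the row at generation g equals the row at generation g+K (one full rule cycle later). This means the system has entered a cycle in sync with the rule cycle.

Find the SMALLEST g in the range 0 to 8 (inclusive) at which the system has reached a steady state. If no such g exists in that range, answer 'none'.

Answer: none

Derivation:
Gen 0: 1110111011110
Gen 1 (rule 184): 1101110111101
Gen 2 (rule 137): 1001100111000
Gen 3 (rule 165): 1000000010011
Gen 4 (rule 41): 0011111000010
Gen 5 (rule 184): 0011110100001
Gen 6 (rule 137): 1011100001100
Gen 7 (rule 165): 1101001100001
Gen 8 (rule 41): 1010001001100
Gen 9 (rule 184): 0101000101010
Gen 10 (rule 137): 0000010000000
Gen 11 (rule 165): 1111010111111
Gen 12 (rule 41): 1000101100000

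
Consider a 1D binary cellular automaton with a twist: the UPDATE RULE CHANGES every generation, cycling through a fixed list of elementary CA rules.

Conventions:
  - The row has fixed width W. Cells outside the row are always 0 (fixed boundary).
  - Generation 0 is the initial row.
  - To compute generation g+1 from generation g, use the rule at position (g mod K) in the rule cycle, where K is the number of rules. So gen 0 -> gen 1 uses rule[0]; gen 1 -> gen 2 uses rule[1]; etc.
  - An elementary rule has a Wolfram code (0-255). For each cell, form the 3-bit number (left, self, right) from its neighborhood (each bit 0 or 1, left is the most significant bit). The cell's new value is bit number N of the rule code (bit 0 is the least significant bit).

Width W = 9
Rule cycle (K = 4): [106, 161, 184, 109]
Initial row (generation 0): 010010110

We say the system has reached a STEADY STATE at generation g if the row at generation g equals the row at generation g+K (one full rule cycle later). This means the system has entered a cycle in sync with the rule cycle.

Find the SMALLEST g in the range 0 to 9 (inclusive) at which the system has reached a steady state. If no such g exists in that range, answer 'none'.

Answer: 2

Derivation:
Gen 0: 010010110
Gen 1 (rule 106): 100101110
Gen 2 (rule 161): 000010100
Gen 3 (rule 184): 000001010
Gen 4 (rule 109): 111101110
Gen 5 (rule 106): 100111010
Gen 6 (rule 161): 000010100
Gen 7 (rule 184): 000001010
Gen 8 (rule 109): 111101110
Gen 9 (rule 106): 100111010
Gen 10 (rule 161): 000010100
Gen 11 (rule 184): 000001010
Gen 12 (rule 109): 111101110
Gen 13 (rule 106): 100111010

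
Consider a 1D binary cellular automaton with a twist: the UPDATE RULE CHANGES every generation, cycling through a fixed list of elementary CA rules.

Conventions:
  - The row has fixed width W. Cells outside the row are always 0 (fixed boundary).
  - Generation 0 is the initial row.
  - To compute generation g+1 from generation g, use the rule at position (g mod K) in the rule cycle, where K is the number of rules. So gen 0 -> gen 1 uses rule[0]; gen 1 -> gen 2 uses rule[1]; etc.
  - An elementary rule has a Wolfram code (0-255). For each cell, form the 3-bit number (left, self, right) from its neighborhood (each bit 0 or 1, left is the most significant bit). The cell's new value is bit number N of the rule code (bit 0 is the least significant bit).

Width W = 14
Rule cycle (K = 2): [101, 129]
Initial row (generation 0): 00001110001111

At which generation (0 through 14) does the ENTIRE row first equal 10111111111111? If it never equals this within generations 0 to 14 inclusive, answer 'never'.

Answer: 11

Derivation:
Gen 0: 00001110001111
Gen 1 (rule 101): 11100010100001
Gen 2 (rule 129): 01001000001100
Gen 3 (rule 101): 01001011100101
Gen 4 (rule 129): 00000001000000
Gen 5 (rule 101): 11111101011111
Gen 6 (rule 129): 01111000001110
Gen 7 (rule 101): 00001011100010
Gen 8 (rule 129): 11100001001000
Gen 9 (rule 101): 00101101001011
Gen 10 (rule 129): 10000000000000
Gen 11 (rule 101): 10111111111111
Gen 12 (rule 129): 00011111111110
Gen 13 (rule 101): 11000000000010
Gen 14 (rule 129): 00011111111000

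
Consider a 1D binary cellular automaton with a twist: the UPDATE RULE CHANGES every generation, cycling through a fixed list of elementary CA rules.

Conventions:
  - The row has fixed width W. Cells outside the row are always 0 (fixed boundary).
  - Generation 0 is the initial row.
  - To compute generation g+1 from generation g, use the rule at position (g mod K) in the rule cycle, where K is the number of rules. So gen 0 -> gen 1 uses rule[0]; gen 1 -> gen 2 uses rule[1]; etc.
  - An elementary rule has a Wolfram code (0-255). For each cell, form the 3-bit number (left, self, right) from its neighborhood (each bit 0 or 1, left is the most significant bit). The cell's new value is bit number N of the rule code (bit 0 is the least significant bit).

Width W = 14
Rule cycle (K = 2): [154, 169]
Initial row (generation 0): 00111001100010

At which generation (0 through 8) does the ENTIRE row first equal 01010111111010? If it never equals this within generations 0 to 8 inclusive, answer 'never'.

Answer: 5

Derivation:
Gen 0: 00111001100010
Gen 1 (rule 154): 01110111010101
Gen 2 (rule 169): 01101110101010
Gen 3 (rule 154): 11001100000001
Gen 4 (rule 169): 10001001111100
Gen 5 (rule 154): 01010111111010
Gen 6 (rule 169): 00101111110100
Gen 7 (rule 154): 01001111100010
Gen 8 (rule 169): 00001111001000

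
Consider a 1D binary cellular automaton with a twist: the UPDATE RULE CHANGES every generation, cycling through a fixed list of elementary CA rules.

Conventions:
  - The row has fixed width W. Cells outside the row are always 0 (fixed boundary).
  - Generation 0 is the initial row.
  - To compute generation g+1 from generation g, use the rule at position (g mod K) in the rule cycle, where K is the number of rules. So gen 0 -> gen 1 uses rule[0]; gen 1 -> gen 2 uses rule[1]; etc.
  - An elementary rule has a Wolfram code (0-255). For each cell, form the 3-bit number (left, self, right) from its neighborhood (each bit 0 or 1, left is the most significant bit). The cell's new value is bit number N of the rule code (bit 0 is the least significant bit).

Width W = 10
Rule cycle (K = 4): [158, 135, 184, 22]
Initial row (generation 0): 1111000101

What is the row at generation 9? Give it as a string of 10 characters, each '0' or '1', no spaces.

Answer: 1100111110

Derivation:
Gen 0: 1111000101
Gen 1 (rule 158): 1110101101
Gen 2 (rule 135): 0100100001
Gen 3 (rule 184): 0010010000
Gen 4 (rule 22): 0111111000
Gen 5 (rule 158): 1111110100
Gen 6 (rule 135): 0111100101
Gen 7 (rule 184): 0111010010
Gen 8 (rule 22): 1000011111
Gen 9 (rule 158): 1100111110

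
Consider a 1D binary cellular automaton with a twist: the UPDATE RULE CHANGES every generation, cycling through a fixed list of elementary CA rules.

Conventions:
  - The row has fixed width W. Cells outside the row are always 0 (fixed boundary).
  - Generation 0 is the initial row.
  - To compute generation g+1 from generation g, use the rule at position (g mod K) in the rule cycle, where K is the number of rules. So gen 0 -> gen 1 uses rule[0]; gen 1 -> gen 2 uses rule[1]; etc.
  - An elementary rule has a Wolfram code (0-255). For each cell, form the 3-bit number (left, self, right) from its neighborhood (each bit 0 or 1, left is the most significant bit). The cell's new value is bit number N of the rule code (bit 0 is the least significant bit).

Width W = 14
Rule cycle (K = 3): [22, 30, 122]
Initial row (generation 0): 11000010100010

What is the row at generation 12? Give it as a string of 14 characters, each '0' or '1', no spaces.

Gen 0: 11000010100010
Gen 1 (rule 22): 00100110110111
Gen 2 (rule 30): 01111100100100
Gen 3 (rule 122): 11000111011010
Gen 4 (rule 22): 00101000000011
Gen 5 (rule 30): 01101100000110
Gen 6 (rule 122): 11111110001111
Gen 7 (rule 22): 00000001010000
Gen 8 (rule 30): 00000011011000
Gen 9 (rule 122): 00000111111100
Gen 10 (rule 22): 00001000000010
Gen 11 (rule 30): 00011100000111
Gen 12 (rule 122): 00110110001101

Answer: 00110110001101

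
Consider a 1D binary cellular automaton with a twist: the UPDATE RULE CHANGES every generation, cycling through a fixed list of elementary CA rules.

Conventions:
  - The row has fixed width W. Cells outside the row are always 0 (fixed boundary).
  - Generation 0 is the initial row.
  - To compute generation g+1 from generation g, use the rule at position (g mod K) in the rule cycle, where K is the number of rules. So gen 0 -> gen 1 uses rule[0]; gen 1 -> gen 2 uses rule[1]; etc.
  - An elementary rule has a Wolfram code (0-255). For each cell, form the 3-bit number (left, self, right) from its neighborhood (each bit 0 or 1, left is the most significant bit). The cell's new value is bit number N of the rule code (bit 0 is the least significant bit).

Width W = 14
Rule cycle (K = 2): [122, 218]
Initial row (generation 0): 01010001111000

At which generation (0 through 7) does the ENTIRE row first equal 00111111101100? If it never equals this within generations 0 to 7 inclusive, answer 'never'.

Gen 0: 01010001111000
Gen 1 (rule 122): 10101011001100
Gen 2 (rule 218): 00000011111110
Gen 3 (rule 122): 00000110000011
Gen 4 (rule 218): 00001111000111
Gen 5 (rule 122): 00011001101101
Gen 6 (rule 218): 00111111101100
Gen 7 (rule 122): 01100000111110

Answer: 6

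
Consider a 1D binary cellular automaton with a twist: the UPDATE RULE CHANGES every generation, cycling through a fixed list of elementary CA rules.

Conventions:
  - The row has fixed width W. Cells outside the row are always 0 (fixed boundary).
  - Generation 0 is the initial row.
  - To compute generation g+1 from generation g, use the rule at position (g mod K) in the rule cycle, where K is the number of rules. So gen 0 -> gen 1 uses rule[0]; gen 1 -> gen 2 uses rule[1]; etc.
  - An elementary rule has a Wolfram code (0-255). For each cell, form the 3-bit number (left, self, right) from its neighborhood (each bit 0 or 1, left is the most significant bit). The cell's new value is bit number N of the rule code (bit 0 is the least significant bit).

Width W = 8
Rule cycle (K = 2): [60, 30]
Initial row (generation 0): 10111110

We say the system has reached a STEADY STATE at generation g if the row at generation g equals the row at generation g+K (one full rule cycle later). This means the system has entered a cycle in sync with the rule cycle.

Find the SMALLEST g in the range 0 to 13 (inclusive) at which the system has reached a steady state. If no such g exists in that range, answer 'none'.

Answer: 2

Derivation:
Gen 0: 10111110
Gen 1 (rule 60): 11100001
Gen 2 (rule 30): 10010011
Gen 3 (rule 60): 11011010
Gen 4 (rule 30): 10010011
Gen 5 (rule 60): 11011010
Gen 6 (rule 30): 10010011
Gen 7 (rule 60): 11011010
Gen 8 (rule 30): 10010011
Gen 9 (rule 60): 11011010
Gen 10 (rule 30): 10010011
Gen 11 (rule 60): 11011010
Gen 12 (rule 30): 10010011
Gen 13 (rule 60): 11011010
Gen 14 (rule 30): 10010011
Gen 15 (rule 60): 11011010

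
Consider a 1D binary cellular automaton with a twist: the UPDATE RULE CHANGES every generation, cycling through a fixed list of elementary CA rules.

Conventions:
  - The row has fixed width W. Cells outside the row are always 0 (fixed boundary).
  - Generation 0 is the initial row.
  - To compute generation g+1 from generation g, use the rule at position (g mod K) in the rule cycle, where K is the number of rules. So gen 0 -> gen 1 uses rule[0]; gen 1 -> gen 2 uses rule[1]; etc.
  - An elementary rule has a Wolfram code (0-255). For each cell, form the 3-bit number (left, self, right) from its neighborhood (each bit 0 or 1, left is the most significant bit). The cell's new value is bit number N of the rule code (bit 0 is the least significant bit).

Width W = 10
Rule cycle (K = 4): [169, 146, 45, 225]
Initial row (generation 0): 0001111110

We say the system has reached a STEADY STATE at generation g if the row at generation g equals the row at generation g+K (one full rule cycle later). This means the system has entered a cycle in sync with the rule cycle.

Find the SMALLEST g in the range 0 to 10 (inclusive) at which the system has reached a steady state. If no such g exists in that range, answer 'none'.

Answer: none

Derivation:
Gen 0: 0001111110
Gen 1 (rule 169): 1101111100
Gen 2 (rule 146): 0000111010
Gen 3 (rule 45): 1110100110
Gen 4 (rule 225): 0111000010
Gen 5 (rule 169): 0110011000
Gen 6 (rule 146): 1001100100
Gen 7 (rule 45): 1001000101
Gen 8 (rule 225): 0000010010
Gen 9 (rule 169): 1111000000
Gen 10 (rule 146): 0110100000
Gen 11 (rule 45): 0101101111
Gen 12 (rule 225): 0010110111
Gen 13 (rule 169): 1001101110
Gen 14 (rule 146): 0110000101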